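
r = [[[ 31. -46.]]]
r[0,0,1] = -46.0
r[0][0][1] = -46.0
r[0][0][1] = -46.0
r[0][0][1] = -46.0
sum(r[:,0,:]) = -15.0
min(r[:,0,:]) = -46.0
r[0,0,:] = [31.0, -46.0]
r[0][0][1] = -46.0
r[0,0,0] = 31.0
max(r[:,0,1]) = -46.0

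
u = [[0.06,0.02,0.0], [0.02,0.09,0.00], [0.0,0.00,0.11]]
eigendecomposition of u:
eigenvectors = [[-0.89, -0.45, 0.0], [0.45, -0.89, 0.00], [0.00, 0.00, 1.0]]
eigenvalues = [0.05, 0.1, 0.11]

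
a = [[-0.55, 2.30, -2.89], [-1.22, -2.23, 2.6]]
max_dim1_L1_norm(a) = 6.05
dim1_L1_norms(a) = [5.74, 6.05]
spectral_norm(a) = 5.06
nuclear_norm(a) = 6.32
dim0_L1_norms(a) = [1.77, 4.53, 5.49]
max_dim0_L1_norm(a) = 5.49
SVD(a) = [[-0.72, 0.7], [0.70, 0.72]] @ diag([5.055730522227104, 1.2670788793998804]) @ [[-0.09, -0.63, 0.77],[-0.99, 0.0, -0.12]]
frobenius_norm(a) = 5.21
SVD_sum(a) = [[0.33, 2.3, -2.79],[-0.32, -2.23, 2.71]] + [[-0.88, 0.0, -0.1], [-0.90, 0.0, -0.11]]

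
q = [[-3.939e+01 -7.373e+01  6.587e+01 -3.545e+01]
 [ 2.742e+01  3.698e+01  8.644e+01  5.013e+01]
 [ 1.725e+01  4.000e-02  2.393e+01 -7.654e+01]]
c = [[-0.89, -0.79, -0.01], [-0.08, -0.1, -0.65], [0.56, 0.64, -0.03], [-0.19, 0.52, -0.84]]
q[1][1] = 36.98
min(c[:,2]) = -0.835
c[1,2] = -0.648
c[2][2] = -0.034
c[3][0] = -0.19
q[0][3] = -35.45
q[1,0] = 27.42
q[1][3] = 50.13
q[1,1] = 36.98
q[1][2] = 86.44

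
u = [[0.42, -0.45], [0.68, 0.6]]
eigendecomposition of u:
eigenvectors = [[(0.1-0.62j), 0.10+0.62j], [(-0.78+0j), (-0.78-0j)]]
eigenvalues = [(0.51+0.55j), (0.51-0.55j)]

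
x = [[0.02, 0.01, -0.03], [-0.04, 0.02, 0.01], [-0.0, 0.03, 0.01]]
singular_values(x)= [0.05, 0.03, 0.02]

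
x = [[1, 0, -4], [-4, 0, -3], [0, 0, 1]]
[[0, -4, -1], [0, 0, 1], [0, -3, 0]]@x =[[16, 0, 11], [0, 0, 1], [12, 0, 9]]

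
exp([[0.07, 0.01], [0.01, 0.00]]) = [[1.07,0.01], [0.01,1.0]]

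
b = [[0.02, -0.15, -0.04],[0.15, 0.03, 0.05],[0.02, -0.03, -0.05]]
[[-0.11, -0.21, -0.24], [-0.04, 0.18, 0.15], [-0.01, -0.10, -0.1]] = b@[[-0.31, 0.46, 0.30], [0.8, 1.07, 1.32], [-0.41, 1.53, 1.24]]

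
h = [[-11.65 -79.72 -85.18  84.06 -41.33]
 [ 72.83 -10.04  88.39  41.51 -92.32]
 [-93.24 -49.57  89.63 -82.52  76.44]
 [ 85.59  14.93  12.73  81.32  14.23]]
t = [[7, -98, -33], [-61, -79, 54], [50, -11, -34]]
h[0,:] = [-11.65, -79.72, -85.18, 84.06, -41.33]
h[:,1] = [-79.72, -10.04, -49.57, 14.93]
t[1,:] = [-61, -79, 54]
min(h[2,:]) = -93.24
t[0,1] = -98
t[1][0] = -61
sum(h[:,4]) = -42.979999999999976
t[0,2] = -33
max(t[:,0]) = 50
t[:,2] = [-33, 54, -34]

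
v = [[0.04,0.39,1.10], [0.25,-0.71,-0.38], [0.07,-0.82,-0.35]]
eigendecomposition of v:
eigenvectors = [[(0.61+0j),0.91+0.00j,(0.91-0j)], [-0.59+0.00j,0.18-0.21j,(0.18+0.21j)], [(-0.54+0j),(0.03+0.32j),(0.03-0.32j)]]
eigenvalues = [(-1.32+0j), (0.15+0.3j), (0.15-0.3j)]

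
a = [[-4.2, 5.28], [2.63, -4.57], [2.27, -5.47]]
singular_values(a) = [10.34, 1.24]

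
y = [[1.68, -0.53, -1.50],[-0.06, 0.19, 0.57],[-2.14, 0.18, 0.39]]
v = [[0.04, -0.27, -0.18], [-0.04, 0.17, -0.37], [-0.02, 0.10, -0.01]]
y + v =[[1.72, -0.80, -1.68], [-0.10, 0.36, 0.20], [-2.16, 0.28, 0.38]]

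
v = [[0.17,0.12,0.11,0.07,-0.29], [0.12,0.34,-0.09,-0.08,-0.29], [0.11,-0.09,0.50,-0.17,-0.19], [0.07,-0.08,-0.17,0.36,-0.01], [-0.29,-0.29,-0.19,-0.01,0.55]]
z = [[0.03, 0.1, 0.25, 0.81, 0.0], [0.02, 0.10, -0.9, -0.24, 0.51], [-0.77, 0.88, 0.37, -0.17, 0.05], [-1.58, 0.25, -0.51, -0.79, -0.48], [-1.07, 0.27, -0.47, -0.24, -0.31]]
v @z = [[0.12,0.06,0.08,0.10,0.12], [0.52,-0.13,-0.13,0.16,0.3], [0.09,0.35,0.47,0.21,0.12], [-0.43,-0.06,-0.15,-0.18,-0.22], [-0.44,-0.08,-0.14,-0.26,-0.32]]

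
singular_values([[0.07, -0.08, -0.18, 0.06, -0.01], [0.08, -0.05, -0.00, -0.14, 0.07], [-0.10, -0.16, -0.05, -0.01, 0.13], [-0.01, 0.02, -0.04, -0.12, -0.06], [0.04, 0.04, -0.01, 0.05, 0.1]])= [0.26, 0.21, 0.19, 0.15, 0.06]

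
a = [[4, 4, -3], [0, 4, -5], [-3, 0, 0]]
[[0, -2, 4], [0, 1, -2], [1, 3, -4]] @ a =[[-12, -8, 10], [6, 4, -5], [16, 16, -18]]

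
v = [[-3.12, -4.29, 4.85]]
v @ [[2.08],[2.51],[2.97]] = [[-2.85]]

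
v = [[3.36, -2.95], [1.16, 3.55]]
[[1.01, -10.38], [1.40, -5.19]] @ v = [[-8.65, -39.83], [-1.32, -22.55]]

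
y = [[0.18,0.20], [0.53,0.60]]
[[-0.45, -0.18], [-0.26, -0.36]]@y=[[-0.18, -0.2],[-0.24, -0.27]]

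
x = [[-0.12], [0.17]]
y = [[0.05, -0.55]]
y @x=[[-0.1]]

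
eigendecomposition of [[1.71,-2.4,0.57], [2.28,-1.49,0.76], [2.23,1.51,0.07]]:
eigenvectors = [[0.02-0.35j, (0.02+0.35j), (-0.34+0j)], [(-0.37-0.16j), -0.37+0.16j, (-0.17+0j)], [(-0.85+0j), -0.85-0.00j, (0.92+0j)]]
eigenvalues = [(0.66+1.21j), (0.66-1.21j), (-1.04+0j)]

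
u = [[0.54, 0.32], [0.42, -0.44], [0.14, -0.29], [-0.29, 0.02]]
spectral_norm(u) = 0.77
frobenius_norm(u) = 0.98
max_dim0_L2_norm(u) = 0.76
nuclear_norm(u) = 1.37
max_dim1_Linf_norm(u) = 0.54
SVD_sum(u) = [[0.42, -0.12], [0.50, -0.14], [0.21, -0.06], [-0.27, 0.08]] + [[0.12, 0.44], [-0.08, -0.30], [-0.07, -0.23], [-0.02, -0.06]]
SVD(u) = [[-0.56, 0.75], [-0.68, -0.51], [-0.28, -0.40], [0.37, -0.10]] @ diag([0.7668940118777804, 0.603385096390359]) @ [[-0.96,0.27],[0.27,0.96]]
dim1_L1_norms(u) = [0.86, 0.86, 0.43, 0.31]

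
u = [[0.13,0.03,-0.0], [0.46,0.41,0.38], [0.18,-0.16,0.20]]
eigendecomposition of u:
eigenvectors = [[0.50+0.00j, (0.07-0.07j), 0.07+0.07j], [(0.3+0j), 0.81+0.00j, (0.81-0j)], [-0.81+0.00j, -0.32+0.48j, (-0.32-0.48j)]]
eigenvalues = [(0.15+0j), (0.3+0.18j), (0.3-0.18j)]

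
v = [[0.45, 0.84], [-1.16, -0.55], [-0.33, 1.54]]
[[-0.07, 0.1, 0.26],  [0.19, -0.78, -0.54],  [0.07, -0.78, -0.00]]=v@[[-0.17, 0.83, 0.42], [0.01, -0.33, 0.09]]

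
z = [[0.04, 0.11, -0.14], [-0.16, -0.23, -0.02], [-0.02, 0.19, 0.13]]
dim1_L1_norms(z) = [0.29, 0.41, 0.34]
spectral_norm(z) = 0.34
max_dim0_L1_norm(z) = 0.53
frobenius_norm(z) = 0.41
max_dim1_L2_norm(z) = 0.28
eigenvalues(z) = [(-0.13+0.13j), (-0.13-0.13j), (0.19+0j)]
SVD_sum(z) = [[0.04, 0.09, 0.01], [-0.1, -0.25, -0.04], [0.07, 0.17, 0.02]] + [[0.05,-0.0,-0.13],[-0.01,0.0,0.03],[-0.05,0.00,0.12]] + [[-0.05, 0.02, -0.02], [-0.04, 0.02, -0.02], [-0.04, 0.02, -0.02]]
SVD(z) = [[0.28, 0.73, 0.63], [-0.80, -0.19, 0.58], [0.54, -0.66, 0.52]] @ diag([0.3438855272846084, 0.19761357992566442, 0.09105831732000046]) @ [[0.37, 0.92, 0.13], [0.37, -0.01, -0.93], [-0.85, 0.39, -0.34]]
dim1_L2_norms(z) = [0.18, 0.28, 0.23]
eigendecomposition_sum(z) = [[(-0+0.09j), (0.07+0.09j), (-0.02+0.05j)], [(-0.07-0.06j), -0.12+0.00j, (-0.03-0.05j)], [0.02+0.06j, (0.07+0.04j), -0.00+0.04j]] + [[-0.00-0.09j, 0.07-0.09j, (-0.02-0.05j)], [(-0.07+0.06j), -0.12-0.00j, -0.03+0.05j], [0.02-0.06j, 0.07-0.04j, (-0-0.04j)]] + [[(0.05+0j),  -0.03+0.00j,  (-0.1-0j)], [(-0.02-0j),  (0.01-0j),  0.03+0.00j], [(-0.06-0j),  (0.04-0j),  (0.13+0j)]]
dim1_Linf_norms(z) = [0.14, 0.23, 0.19]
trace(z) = -0.06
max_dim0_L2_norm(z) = 0.32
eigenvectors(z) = [[(-0.37-0.49j), -0.37+0.49j, (-0.59+0j)], [(0.64+0j), (0.64-0j), 0.19+0.00j], [(-0.39-0.24j), (-0.39+0.24j), (0.78+0j)]]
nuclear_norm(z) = 0.63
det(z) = 0.01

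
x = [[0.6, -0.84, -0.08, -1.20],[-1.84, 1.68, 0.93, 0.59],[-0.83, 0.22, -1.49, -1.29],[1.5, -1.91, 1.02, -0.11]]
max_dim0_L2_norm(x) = 2.69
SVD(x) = [[-0.32, -0.31, 0.62, -0.64], [0.66, 0.37, 0.64, 0.11], [0.16, -0.81, 0.21, 0.52], [-0.66, 0.32, 0.39, 0.55]] @ diag([3.746786638301979, 2.5143993224593224, 1.0233272503680688, 0.3119090779569923]) @ [[-0.68, 0.71, -0.07, 0.17], [0.12, 0.03, 0.76, 0.64], [-0.39, -0.14, 0.62, -0.66], [-0.62, -0.68, -0.17, 0.35]]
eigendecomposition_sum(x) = [[0.33+0.89j, -0.08-0.61j, (-0.21-0.45j), (-0.3-0.6j)], [-0.91+3.09j, 1.00-1.82j, 0.33-1.65j, (0.41-2.24j)], [(-0.38+1.37j), 0.43-0.81j, (0.14-0.73j), 0.17-0.99j], [(0.76-2.74j), -0.85+1.62j, (-0.27+1.46j), -0.33+1.98j]] + [[0.33-0.89j, -0.08+0.61j, -0.21+0.45j, -0.30+0.60j], [-0.91-3.09j, 1.00+1.82j, 0.33+1.65j, 0.41+2.24j], [-0.38-1.37j, (0.43+0.81j), 0.14+0.73j, 0.17+0.99j], [0.76+2.74j, -0.85-1.62j, (-0.27-1.46j), (-0.33-1.98j)]] + [[-0.03+0.02j, (-0.34+0.15j), (0.17+0.6j), (-0.3+0.48j)], [(-0.01+0.01j), (-0.16+0.1j), (0.13+0.29j), (-0.12+0.26j)], [-0.03-0.04j, (-0.32-0.48j), -0.88+0.41j, (-0.81-0.35j)], [-0.01+0.05j, -0.10+0.48j, 0.78+0.29j, 0.28+0.71j]] + [[(-0.03-0.02j), (-0.34-0.15j), 0.17-0.60j, (-0.3-0.48j)], [-0.01-0.01j, -0.16-0.10j, (0.13-0.29j), -0.12-0.26j], [(-0.03+0.04j), -0.32+0.48j, (-0.88-0.41j), (-0.81+0.35j)], [(-0.01-0.05j), (-0.1-0.48j), 0.78-0.29j, 0.28-0.71j]]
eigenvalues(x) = [(1.13+0.33j), (1.13-0.33j), (-0.79+1.24j), (-0.79-1.24j)]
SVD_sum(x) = [[0.81, -0.86, 0.09, -0.21], [-1.67, 1.77, -0.18, 0.42], [-0.41, 0.43, -0.04, 0.1], [1.67, -1.76, 0.18, -0.42]] + [[-0.09, -0.03, -0.60, -0.5],  [0.11, 0.03, 0.71, 0.59],  [-0.24, -0.07, -1.55, -1.31],  [0.09, 0.03, 0.62, 0.52]] + [[-0.25, -0.09, 0.4, -0.42], [-0.25, -0.09, 0.41, -0.44], [-0.08, -0.03, 0.13, -0.14], [-0.16, -0.06, 0.25, -0.27]] + [[0.12, 0.14, 0.03, -0.07],[-0.02, -0.02, -0.01, 0.01],[-0.10, -0.11, -0.03, 0.06],[-0.11, -0.12, -0.03, 0.06]]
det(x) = 3.01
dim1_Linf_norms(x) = [1.2, 1.84, 1.49, 1.91]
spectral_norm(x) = 3.75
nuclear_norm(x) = 7.60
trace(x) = 0.68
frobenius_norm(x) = 4.64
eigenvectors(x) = [[-0.17+0.12j, (-0.17-0.12j), 0.07-0.42j, (0.07+0.42j)], [-0.70+0.00j, (-0.7-0j), 0.00-0.22j, 0.22j], [-0.31+0.00j, -0.31-0.00j, (0.67+0j), 0.67-0.00j], [0.61-0.01j, 0.61+0.01j, -0.40-0.41j, (-0.4+0.41j)]]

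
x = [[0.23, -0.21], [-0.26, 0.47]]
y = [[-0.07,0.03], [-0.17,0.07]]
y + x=[[0.16, -0.18], [-0.43, 0.54]]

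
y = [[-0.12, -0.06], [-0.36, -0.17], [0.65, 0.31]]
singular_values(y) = [0.83, 0.0]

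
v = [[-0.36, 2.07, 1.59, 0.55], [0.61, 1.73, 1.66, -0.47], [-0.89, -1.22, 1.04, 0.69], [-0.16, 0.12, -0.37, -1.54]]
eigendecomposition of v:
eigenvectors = [[-0.14-0.46j, (-0.14+0.46j), (0.74+0j), 0.74-0.00j], [-0.22-0.56j, -0.22+0.56j, -0.36+0.05j, -0.36-0.05j], [0.64+0.00j, (0.64-0j), (0.23-0.05j), 0.23+0.05j], [-0.06+0.03j, -0.06-0.03j, -0.38+0.34j, (-0.38-0.34j)]]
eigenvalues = [(1.58+1.74j), (1.58-1.74j), (-1.15+0.28j), (-1.15-0.28j)]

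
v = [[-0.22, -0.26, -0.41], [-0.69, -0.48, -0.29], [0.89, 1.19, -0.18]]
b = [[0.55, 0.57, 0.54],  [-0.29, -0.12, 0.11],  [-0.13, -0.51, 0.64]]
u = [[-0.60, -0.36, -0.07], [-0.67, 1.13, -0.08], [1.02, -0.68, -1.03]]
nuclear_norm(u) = 3.42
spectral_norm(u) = 1.90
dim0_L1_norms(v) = [1.8, 1.93, 0.88]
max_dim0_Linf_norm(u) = 1.13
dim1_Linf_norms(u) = [0.6, 1.13, 1.03]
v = u @ b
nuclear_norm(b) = 2.02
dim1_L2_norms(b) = [0.96, 0.33, 0.83]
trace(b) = 1.07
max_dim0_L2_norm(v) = 1.31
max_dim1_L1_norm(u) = 2.73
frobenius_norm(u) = 2.19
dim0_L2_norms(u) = [1.36, 1.37, 1.04]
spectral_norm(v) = 1.73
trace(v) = -0.88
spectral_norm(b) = 0.98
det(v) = 0.17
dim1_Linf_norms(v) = [0.41, 0.69, 1.19]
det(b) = 0.16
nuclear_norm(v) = 2.45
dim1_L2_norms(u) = [0.7, 1.32, 1.6]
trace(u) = -0.50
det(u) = 1.06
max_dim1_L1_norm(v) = 2.26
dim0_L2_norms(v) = [1.15, 1.31, 0.53]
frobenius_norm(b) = 1.31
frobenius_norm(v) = 1.82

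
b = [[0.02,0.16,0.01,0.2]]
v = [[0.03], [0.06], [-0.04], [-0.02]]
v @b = [[0.00,  0.0,  0.0,  0.01],[0.00,  0.01,  0.0,  0.01],[-0.0,  -0.01,  -0.00,  -0.01],[-0.0,  -0.0,  -0.00,  -0.00]]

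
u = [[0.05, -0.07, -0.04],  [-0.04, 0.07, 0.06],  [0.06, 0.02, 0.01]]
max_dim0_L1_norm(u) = 0.16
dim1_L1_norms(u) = [0.16, 0.17, 0.09]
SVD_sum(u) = [[0.05, -0.07, -0.05], [-0.05, 0.07, 0.05], [0.01, -0.01, -0.01]] + [[0.0, 0.0, 0.00], [0.01, 0.0, 0.0], [0.05, 0.03, 0.02]] + [[0.00, -0.0, 0.01], [0.0, -0.0, 0.01], [-0.0, 0.0, -0.00]]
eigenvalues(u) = [(-0.02+0j), (0.07+0.02j), (0.07-0.02j)]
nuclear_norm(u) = 0.21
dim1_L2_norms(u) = [0.09, 0.1, 0.06]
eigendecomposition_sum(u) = [[-0.00-0.00j, (-0+0j), -0j], [-0.01-0.00j, (-0.01+0j), (0.01-0j)], [(0.01+0j), 0.01-0.00j, -0.01+0.00j]] + [[0.03+0.03j, (-0.03+0.12j), (-0.02+0.1j)], [(-0.02-0.02j), (0.04-0.08j), (0.03-0.07j)], [0.02+0.01j, 0.00+0.09j, (0.01+0.07j)]] + [[0.03-0.03j, (-0.03-0.12j), -0.02-0.10j], [-0.02+0.02j, (0.04+0.08j), (0.03+0.07j)], [0.02-0.01j, 0.00-0.09j, (0.01-0.07j)]]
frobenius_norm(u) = 0.15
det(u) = -0.00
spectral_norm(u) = 0.14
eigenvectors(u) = [[(0.16+0j), 0.71+0.00j, 0.71-0.00j], [0.60+0.00j, -0.51-0.09j, -0.51+0.09j], [(-0.78+0j), 0.46-0.15j, (0.46+0.15j)]]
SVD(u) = [[-0.69, -0.06, -0.73], [0.72, -0.16, -0.67], [-0.07, -0.99, 0.15]] @ diag([0.13765882494771595, 0.06409709799333231, 0.011899997598623925]) @ [[-0.49, 0.71, 0.51], [-0.87, -0.42, -0.26], [-0.02, 0.57, -0.82]]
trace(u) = 0.13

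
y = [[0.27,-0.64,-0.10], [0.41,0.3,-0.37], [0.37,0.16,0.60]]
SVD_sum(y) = [[-0.09, -0.35, -0.32],[0.01, 0.03, 0.03],[0.11, 0.42, 0.39]] + [[0.11, -0.30, 0.30], [-0.09, 0.25, -0.25], [0.1, -0.27, 0.27]] + [[0.25, 0.01, -0.08], [0.49, 0.02, -0.16], [0.17, 0.01, -0.05]]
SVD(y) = [[-0.64, -0.64, -0.44], [0.06, 0.52, -0.85], [0.77, -0.57, -0.29]] @ diag([0.7565663678212714, 0.6878125693884479, 0.6037559113358562]) @ [[0.18, 0.73, 0.66], [-0.24, 0.69, -0.68], [-0.95, -0.04, 0.3]]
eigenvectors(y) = [[-0.67+0.00j,(-0.67-0j),0.38+0.00j], [(-0.08+0.62j),-0.08-0.62j,(-0.39+0j)], [0.30+0.24j,(0.3-0.24j),0.84+0.00j]]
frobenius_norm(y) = 1.19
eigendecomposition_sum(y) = [[(0.08+0.27j), -0.28+0.15j, -0.16-0.06j], [0.26-0.04j, 0.11+0.27j, -0.07+0.14j], [(0.06-0.15j), 0.18+0.03j, 0.05+0.08j]] + [[0.08-0.27j, (-0.28-0.15j), (-0.16+0.06j)], [0.26+0.04j, 0.11-0.27j, -0.07-0.14j], [(0.06+0.15j), (0.18-0.03j), 0.05-0.08j]] + [[(0.11-0j), -0.09+0.00j, 0.23-0.00j], [-0.11+0.00j, 0.09-0.00j, (-0.23+0j)], [(0.24-0j), (-0.19+0j), 0.49-0.00j]]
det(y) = 0.31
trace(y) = 1.17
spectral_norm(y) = 0.76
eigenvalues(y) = [(0.24+0.63j), (0.24-0.63j), (0.7+0j)]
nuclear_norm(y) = 2.05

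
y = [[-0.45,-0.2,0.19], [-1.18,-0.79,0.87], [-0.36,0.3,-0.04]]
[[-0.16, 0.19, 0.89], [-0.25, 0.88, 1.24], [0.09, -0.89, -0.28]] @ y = [[-0.47,0.15,0.10], [-1.37,-0.27,0.67], [1.11,0.60,-0.75]]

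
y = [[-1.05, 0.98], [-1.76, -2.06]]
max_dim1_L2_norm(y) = 2.71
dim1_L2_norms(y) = [1.44, 2.71]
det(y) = 3.89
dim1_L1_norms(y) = [2.03, 3.82]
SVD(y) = [[0.03, -1.00], [-1.0, -0.03]] @ diag([2.7104835593643486, 1.4343566064321565]) @ [[0.64, 0.77],[0.77, -0.64]]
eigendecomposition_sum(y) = [[-0.52+0.93j, (0.49+0.63j)],[-0.88-1.13j, -1.03+0.28j]] + [[-0.52-0.93j, 0.49-0.63j], [(-0.88+1.13j), -1.03-0.28j]]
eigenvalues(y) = [(-1.56+1.21j), (-1.56-1.21j)]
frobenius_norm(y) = 3.07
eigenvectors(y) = [[-0.23-0.55j, (-0.23+0.55j)], [0.80+0.00j, 0.80-0.00j]]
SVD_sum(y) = [[0.06, 0.07], [-1.72, -2.09]] + [[-1.11, 0.91], [-0.04, 0.03]]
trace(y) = -3.11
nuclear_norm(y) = 4.14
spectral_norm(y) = 2.71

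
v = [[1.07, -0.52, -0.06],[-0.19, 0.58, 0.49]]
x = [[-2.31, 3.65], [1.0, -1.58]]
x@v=[[-3.17, 3.32, 1.93], [1.37, -1.44, -0.83]]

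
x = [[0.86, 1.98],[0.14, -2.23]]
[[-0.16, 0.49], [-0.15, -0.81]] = x @ [[-0.3,-0.24], [0.05,0.35]]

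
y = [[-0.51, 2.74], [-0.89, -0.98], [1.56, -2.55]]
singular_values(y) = [4.07, 1.39]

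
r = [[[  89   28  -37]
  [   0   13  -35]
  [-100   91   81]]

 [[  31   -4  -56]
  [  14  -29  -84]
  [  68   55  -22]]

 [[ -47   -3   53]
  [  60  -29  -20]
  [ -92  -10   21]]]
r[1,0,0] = 31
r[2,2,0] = -92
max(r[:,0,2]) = 53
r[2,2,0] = -92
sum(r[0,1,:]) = -22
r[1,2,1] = 55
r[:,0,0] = [89, 31, -47]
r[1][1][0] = 14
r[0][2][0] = -100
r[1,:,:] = [[31, -4, -56], [14, -29, -84], [68, 55, -22]]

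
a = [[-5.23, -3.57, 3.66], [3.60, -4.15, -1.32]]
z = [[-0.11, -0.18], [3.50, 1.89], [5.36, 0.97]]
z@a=[[-0.07,1.14,-0.16], [-11.50,-20.34,10.32], [-24.54,-23.16,18.34]]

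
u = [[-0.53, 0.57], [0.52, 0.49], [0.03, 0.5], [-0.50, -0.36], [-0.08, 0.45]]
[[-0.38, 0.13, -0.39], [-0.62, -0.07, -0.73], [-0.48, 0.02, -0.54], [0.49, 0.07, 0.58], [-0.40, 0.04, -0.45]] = u@[[-0.3,-0.19,-0.4], [-0.95,0.06,-1.06]]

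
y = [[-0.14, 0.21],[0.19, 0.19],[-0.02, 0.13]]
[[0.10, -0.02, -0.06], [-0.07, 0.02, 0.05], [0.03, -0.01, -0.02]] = y @[[-0.50, 0.13, 0.33], [0.13, -0.03, -0.08]]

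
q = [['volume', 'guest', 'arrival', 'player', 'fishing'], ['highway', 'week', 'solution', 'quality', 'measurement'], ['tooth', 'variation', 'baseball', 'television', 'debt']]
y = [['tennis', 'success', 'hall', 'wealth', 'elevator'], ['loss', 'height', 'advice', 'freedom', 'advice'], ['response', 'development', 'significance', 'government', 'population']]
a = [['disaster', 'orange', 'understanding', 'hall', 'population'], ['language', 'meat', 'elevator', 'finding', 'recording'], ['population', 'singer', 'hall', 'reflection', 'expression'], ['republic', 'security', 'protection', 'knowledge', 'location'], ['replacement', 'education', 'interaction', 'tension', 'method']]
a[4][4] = 'method'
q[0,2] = 'arrival'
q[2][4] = 'debt'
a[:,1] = ['orange', 'meat', 'singer', 'security', 'education']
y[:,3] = ['wealth', 'freedom', 'government']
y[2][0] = 'response'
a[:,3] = ['hall', 'finding', 'reflection', 'knowledge', 'tension']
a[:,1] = ['orange', 'meat', 'singer', 'security', 'education']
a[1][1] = 'meat'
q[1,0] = 'highway'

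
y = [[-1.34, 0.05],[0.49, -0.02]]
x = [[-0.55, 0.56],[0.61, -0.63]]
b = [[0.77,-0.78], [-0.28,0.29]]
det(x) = 0.00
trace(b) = 1.06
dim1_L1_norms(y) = [1.39, 0.51]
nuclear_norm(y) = 1.43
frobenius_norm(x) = 1.18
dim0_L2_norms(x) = [0.82, 0.84]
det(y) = 0.00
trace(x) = -1.18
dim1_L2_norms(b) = [1.1, 0.4]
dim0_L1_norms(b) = [1.05, 1.07]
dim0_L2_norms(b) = [0.82, 0.83]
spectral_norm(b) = 1.17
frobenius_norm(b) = 1.17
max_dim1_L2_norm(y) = 1.34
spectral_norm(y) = 1.43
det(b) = 0.00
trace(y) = -1.36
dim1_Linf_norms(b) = [0.78, 0.29]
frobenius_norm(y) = 1.43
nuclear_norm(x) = 1.18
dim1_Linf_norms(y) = [1.34, 0.49]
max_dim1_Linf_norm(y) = 1.34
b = y @ x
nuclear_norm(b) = 1.17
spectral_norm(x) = 1.18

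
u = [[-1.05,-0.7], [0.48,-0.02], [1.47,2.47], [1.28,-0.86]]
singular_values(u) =[3.11, 1.67]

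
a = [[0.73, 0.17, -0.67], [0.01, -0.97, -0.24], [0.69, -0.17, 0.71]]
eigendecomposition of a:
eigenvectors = [[(-0.71+0j), (-0.71-0j), (0.05+0j)],[(-0.04-0.08j), (-0.04+0.08j), (-0.99+0j)],[(-0+0.7j), (-0-0.7j), -0.12+0.00j]]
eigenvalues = [(0.73+0.69j), (0.73-0.69j), (-1+0j)]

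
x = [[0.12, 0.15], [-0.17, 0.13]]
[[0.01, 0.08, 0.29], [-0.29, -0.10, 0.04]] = x @ [[1.07, 0.61, 0.79], [-0.82, 0.02, 1.31]]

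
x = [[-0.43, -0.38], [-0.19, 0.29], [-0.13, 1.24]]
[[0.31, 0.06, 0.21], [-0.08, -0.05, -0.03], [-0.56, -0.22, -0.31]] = x@[[-0.30, 0.01, -0.25], [-0.48, -0.18, -0.28]]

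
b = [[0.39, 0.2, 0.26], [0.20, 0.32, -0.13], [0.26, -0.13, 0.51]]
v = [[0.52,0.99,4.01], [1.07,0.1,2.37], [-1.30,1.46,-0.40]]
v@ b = [[1.44, -0.1, 2.05], [1.05, -0.06, 1.47], [-0.32, 0.26, -0.73]]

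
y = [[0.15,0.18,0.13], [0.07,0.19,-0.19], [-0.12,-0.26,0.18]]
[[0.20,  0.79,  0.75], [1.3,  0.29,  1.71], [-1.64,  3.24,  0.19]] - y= [[0.05,0.61,0.62], [1.23,0.10,1.9], [-1.52,3.50,0.01]]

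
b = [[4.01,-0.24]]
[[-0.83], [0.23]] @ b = [[-3.33, 0.20],[0.92, -0.06]]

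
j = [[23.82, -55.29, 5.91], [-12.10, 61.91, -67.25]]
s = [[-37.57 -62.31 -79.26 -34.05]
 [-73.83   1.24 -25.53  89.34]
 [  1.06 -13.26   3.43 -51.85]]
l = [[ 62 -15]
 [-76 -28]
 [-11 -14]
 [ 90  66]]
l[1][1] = -28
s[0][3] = -34.05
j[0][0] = 23.82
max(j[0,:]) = 23.82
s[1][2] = -25.53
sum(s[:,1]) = -74.33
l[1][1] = -28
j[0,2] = 5.91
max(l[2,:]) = -11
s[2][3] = -51.85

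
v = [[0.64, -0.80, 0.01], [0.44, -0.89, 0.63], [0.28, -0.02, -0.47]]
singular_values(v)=[1.49, 0.71, 0.03]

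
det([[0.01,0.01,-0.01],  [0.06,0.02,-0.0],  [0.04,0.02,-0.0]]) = -0.000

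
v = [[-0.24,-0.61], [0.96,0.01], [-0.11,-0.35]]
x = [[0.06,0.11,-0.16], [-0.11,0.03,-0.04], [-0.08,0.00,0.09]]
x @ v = [[0.11,0.02], [0.06,0.08], [0.01,0.02]]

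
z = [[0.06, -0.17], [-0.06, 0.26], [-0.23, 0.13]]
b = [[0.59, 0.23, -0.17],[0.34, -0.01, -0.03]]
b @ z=[[0.06, -0.06], [0.03, -0.06]]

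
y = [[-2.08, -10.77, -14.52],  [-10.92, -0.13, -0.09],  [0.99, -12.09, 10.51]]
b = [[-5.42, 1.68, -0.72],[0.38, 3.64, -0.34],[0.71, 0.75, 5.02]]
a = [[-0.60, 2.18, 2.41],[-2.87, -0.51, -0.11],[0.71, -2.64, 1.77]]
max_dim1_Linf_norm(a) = 2.87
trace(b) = 3.24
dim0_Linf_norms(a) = [2.87, 2.64, 2.41]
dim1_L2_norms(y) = [18.2, 10.92, 16.05]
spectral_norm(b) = 6.07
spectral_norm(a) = 3.59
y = b @ a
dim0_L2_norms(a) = [3.02, 3.46, 2.99]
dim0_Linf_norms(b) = [5.42, 3.64, 5.02]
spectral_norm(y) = 18.49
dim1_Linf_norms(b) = [5.42, 3.64, 5.02]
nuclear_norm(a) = 9.45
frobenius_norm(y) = 26.61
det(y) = -3148.84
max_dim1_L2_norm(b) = 5.72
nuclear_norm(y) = 45.07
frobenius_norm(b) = 8.51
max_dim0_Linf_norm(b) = 5.42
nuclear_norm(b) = 14.40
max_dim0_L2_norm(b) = 5.48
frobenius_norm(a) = 5.48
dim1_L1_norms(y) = [27.37, 11.14, 23.59]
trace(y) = 8.30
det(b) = -102.38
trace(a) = 0.66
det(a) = 30.75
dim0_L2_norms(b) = [5.48, 4.08, 5.08]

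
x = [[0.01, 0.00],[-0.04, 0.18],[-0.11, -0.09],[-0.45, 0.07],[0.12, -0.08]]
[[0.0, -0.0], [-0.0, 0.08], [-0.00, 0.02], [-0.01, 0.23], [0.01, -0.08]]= x @ [[0.03,-0.46], [-0.02,0.33]]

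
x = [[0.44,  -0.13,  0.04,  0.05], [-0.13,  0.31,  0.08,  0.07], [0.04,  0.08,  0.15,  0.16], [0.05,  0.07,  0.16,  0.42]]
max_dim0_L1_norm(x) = 0.7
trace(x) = 1.32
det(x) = 0.00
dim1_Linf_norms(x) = [0.44, 0.31, 0.16, 0.42]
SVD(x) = [[0.25, 0.83, -0.47, 0.14], [0.26, -0.55, -0.75, 0.27], [0.42, -0.05, -0.14, -0.89], [0.83, -0.05, 0.45, 0.33]] @ diag([0.5382165856005793, 0.5204601560337093, 0.20030073559722814, 0.06102252276848274]) @ [[0.25,0.26,0.42,0.83], [0.83,-0.55,-0.05,-0.05], [-0.47,-0.75,-0.14,0.45], [0.14,0.27,-0.89,0.33]]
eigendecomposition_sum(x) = [[0.0, 0.0, -0.01, 0.0], [0.0, 0.00, -0.01, 0.01], [-0.01, -0.01, 0.05, -0.02], [0.00, 0.01, -0.02, 0.01]] + [[0.05,0.07,0.01,-0.04], [0.07,0.11,0.02,-0.07], [0.01,0.02,0.0,-0.01], [-0.04,-0.07,-0.01,0.04]] + [[0.36, -0.24, -0.02, -0.02],[-0.24, 0.16, 0.01, 0.02],[-0.02, 0.01, 0.0, 0.0],[-0.02, 0.02, 0.0, 0.00]] + [[0.03, 0.04, 0.06, 0.11], [0.04, 0.04, 0.06, 0.12], [0.06, 0.06, 0.10, 0.19], [0.11, 0.12, 0.19, 0.37]]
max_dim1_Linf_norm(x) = 0.44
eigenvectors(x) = [[0.14, 0.47, 0.83, 0.25], [0.27, 0.75, -0.55, 0.26], [-0.89, 0.14, -0.05, 0.42], [0.33, -0.45, -0.05, 0.83]]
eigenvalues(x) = [0.06, 0.2, 0.52, 0.54]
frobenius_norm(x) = 0.78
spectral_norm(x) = 0.54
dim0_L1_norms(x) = [0.66, 0.59, 0.43, 0.7]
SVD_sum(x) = [[0.03, 0.04, 0.06, 0.11],  [0.04, 0.04, 0.06, 0.12],  [0.06, 0.06, 0.10, 0.19],  [0.11, 0.12, 0.19, 0.37]] + [[0.36, -0.24, -0.02, -0.02], [-0.24, 0.16, 0.01, 0.02], [-0.02, 0.01, 0.00, 0.00], [-0.02, 0.02, 0.00, 0.00]] + [[0.05, 0.07, 0.01, -0.04], [0.07, 0.11, 0.02, -0.07], [0.01, 0.02, 0.0, -0.01], [-0.04, -0.07, -0.01, 0.04]] + [[0.00,0.00,-0.01,0.00], [0.0,0.0,-0.01,0.01], [-0.01,-0.01,0.05,-0.02], [0.00,0.01,-0.02,0.01]]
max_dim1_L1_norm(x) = 0.7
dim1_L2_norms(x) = [0.46, 0.35, 0.24, 0.46]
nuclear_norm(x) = 1.32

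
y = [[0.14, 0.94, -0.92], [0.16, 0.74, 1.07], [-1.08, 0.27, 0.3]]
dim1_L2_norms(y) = [1.32, 1.31, 1.15]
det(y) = -1.92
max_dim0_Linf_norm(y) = 1.08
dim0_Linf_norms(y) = [1.08, 0.94, 1.07]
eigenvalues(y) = [(-1.16+0j), (1.17+0.53j), (1.17-0.53j)]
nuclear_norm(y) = 3.76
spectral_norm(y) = 1.47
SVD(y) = [[0.61, 0.79, 0.03], [-0.68, 0.54, -0.50], [-0.41, 0.28, 0.87]] @ diag([1.471424772425268, 1.2277054266654668, 1.060494471663767]) @ [[0.28, -0.03, -0.96], [-0.09, 0.99, -0.06], [-0.95, -0.10, -0.28]]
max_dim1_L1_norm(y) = 2.0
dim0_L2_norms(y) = [1.1, 1.23, 1.44]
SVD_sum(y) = [[0.25, -0.03, -0.86], [-0.28, 0.03, 0.96], [-0.17, 0.02, 0.58]] + [[-0.08, 0.97, -0.05], [-0.06, 0.66, -0.04], [-0.03, 0.34, -0.02]] + [[-0.03,-0.0,-0.01], [0.50,0.05,0.15], [-0.88,-0.09,-0.26]]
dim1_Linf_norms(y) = [0.94, 1.07, 1.08]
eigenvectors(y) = [[0.70+0.00j, (0.18-0.47j), 0.18+0.47j], [-0.39+0.00j, 0.71+0.00j, 0.71-0.00j], [0.59+0.00j, (0.26+0.42j), (0.26-0.42j)]]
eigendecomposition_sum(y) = [[(-0.51+0j), 0.33-0.00j, (-0.56-0j)],[(0.28-0j), (-0.18+0j), (0.31+0j)],[-0.43+0.00j, (0.28-0j), (-0.47-0j)]] + [[0.32+0.17j,(0.31-0.23j),-0.18-0.35j],[-0.06+0.51j,0.46+0.29j,0.38-0.42j],[(-0.33+0.15j),-0.00+0.38j,0.39+0.07j]] + [[0.32-0.17j,(0.31+0.23j),-0.18+0.35j], [-0.06-0.51j,0.46-0.29j,(0.38+0.42j)], [-0.33-0.15j,-0.00-0.38j,(0.39-0.07j)]]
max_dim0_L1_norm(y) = 2.29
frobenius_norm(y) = 2.19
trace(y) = 1.18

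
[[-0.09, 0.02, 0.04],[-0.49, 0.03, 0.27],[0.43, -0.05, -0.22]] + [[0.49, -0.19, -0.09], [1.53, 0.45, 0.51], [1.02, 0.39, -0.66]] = [[0.4,-0.17,-0.05], [1.04,0.48,0.78], [1.45,0.34,-0.88]]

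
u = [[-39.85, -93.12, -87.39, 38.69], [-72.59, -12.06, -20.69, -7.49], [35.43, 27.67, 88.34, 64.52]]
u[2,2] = 88.34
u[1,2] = -20.69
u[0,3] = 38.69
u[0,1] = -93.12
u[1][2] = -20.69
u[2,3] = 64.52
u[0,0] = -39.85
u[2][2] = 88.34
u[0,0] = -39.85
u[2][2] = 88.34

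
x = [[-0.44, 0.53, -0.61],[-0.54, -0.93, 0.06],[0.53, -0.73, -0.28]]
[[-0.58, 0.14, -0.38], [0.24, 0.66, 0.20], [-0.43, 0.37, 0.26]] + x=[[-1.02, 0.67, -0.99], [-0.30, -0.27, 0.26], [0.10, -0.36, -0.02]]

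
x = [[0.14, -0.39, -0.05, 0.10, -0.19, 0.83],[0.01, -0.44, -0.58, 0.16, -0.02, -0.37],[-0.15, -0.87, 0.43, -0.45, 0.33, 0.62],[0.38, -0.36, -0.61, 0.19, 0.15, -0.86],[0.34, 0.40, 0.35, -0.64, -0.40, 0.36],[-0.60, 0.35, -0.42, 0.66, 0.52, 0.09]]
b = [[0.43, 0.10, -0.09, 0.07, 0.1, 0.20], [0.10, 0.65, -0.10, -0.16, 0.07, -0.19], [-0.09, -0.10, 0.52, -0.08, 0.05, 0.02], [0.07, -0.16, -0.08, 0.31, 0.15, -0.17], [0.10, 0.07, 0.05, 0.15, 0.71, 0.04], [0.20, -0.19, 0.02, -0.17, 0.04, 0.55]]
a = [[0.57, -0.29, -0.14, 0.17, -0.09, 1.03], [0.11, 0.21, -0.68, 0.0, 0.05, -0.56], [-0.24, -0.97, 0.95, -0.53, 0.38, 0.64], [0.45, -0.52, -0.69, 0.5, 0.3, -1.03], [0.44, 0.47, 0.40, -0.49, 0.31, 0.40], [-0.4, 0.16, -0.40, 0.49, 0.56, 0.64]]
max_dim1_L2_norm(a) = 1.65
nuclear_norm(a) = 6.82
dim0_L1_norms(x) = [1.62, 2.81, 2.44, 2.2, 1.61, 3.13]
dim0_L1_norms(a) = [2.21, 2.62, 3.26, 2.18, 1.69, 4.3]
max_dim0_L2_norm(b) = 0.74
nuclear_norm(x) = 5.57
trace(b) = 3.17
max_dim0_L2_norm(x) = 1.44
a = x + b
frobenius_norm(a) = 3.13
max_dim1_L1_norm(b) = 1.27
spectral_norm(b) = 0.83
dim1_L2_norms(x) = [0.95, 0.83, 1.29, 1.2, 1.05, 1.17]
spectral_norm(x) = 1.83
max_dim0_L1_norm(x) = 3.13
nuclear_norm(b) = 3.17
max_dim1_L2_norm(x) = 1.29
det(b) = 0.00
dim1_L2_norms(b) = [0.51, 0.71, 0.55, 0.43, 0.74, 0.64]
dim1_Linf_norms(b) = [0.43, 0.65, 0.52, 0.31, 0.71, 0.55]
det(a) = -0.82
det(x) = -0.13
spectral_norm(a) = 2.21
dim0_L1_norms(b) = [0.99, 1.27, 0.86, 0.94, 1.12, 1.17]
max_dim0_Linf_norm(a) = 1.03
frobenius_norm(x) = 2.68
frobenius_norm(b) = 1.48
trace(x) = 0.01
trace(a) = 3.18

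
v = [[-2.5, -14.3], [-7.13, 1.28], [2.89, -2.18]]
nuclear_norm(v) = 22.53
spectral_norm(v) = 14.62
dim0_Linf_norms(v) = [7.13, 14.3]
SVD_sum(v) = [[-1.97, -14.37], [0.04, 0.30], [-0.24, -1.75]] + [[-0.53, 0.07], [-7.17, 0.98], [3.13, -0.43]]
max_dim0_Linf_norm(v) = 14.3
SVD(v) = [[0.99, 0.07], [-0.02, 0.91], [0.12, -0.4]] @ diag([14.61736351359416, 7.915332204743283]) @ [[-0.14, -0.99], [-0.99, 0.14]]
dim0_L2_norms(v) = [8.09, 14.52]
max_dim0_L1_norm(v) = 17.76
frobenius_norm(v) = 16.62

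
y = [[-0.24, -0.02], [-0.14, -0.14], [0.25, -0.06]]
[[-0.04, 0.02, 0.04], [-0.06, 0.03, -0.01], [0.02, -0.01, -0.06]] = y @ [[0.14, -0.09, -0.17],[0.28, -0.15, 0.21]]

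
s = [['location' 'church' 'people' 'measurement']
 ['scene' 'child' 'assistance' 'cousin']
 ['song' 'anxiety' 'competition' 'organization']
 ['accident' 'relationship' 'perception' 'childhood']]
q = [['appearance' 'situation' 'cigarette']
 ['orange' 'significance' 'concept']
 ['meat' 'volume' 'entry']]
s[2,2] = 'competition'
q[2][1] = 'volume'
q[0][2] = 'cigarette'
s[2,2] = 'competition'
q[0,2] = 'cigarette'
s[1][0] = 'scene'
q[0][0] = 'appearance'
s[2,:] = ['song', 'anxiety', 'competition', 'organization']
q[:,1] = ['situation', 'significance', 'volume']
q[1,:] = ['orange', 'significance', 'concept']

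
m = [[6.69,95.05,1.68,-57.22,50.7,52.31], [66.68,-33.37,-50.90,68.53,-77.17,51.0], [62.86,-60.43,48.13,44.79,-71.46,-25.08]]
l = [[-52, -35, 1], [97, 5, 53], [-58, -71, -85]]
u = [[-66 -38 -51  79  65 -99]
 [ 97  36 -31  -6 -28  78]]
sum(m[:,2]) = -1.0899999999999963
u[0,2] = -51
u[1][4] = -28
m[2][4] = -71.46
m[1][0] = 66.68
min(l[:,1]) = -71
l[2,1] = -71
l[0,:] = [-52, -35, 1]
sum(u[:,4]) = 37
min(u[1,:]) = -31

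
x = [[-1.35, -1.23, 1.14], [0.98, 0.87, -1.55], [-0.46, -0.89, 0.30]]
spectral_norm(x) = 3.07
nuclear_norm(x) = 3.93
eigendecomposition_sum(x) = [[-0.44+0.00j, -0.72-0.00j, (0.79+0j)], [0.54+0.00j, 0.89+0.00j, -0.97+0.00j], [(-0.35+0j), -0.59-0.00j, (0.64+0j)]] + [[-0.46+0.03j, (-0.25-0.18j), (0.18-0.32j)],  [(0.22+0.29j), -0.01+0.25j, (-0.29+0.02j)],  [-0.05+0.29j, (-0.15+0.13j), (-0.17-0.16j)]] + [[-0.46-0.03j,-0.25+0.18j,(0.18+0.32j)], [(0.22-0.29j),(-0.01-0.25j),-0.29-0.02j], [-0.05-0.29j,-0.15-0.13j,-0.17+0.16j]]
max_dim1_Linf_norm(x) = 1.55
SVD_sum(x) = [[-1.2, -1.18, 1.32], [1.11, 1.1, -1.23], [-0.52, -0.52, 0.58]] + [[-0.02, -0.12, -0.13], [-0.05, -0.27, -0.3], [-0.06, -0.3, -0.32]] + [[-0.13, 0.08, -0.05], [-0.08, 0.05, -0.03], [0.12, -0.07, 0.05]]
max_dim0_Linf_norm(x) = 1.55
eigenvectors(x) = [[0.56+0.00j, -0.70+0.00j, -0.70-0.00j], [-0.69+0.00j, (0.3+0.47j), (0.3-0.47j)], [0.45+0.00j, (-0.11+0.43j), (-0.11-0.43j)]]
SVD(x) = [[-0.7,0.29,0.65], [0.65,0.65,0.40], [-0.3,0.71,-0.64]] @ diag([3.065298166826344, 0.6296869217439932, 0.23651961659791546]) @ [[0.56, 0.55, -0.62], [-0.14, -0.67, -0.73], [-0.82, 0.49, -0.3]]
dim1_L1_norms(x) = [3.72, 3.4, 1.65]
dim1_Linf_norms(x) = [1.35, 1.55, 0.89]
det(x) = 0.46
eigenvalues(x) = [(1.09+0j), (-0.64+0.12j), (-0.64-0.12j)]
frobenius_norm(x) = 3.14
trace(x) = -0.18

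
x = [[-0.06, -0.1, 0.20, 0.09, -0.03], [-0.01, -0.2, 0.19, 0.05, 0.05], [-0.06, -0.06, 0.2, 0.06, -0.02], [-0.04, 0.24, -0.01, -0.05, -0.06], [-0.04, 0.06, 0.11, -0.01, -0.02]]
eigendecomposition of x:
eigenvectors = [[(-0.4+0j), -0.45+0.00j, (0.53-0.19j), (0.53+0.19j), (-0.87+0j)], [(-0.5+0j), (-0.43+0j), (-0.12-0.04j), (-0.12+0.04j), -0.21+0.00j], [(-0.22+0j), (-0.55+0j), (0.21-0.09j), (0.21+0.09j), (-0.21+0j)], [0.70+0.00j, (-0.31+0j), (-0.52+0.12j), -0.52-0.12j, (-0.37+0j)], [(0.23+0j), -0.47+0.00j, -0.57+0.00j, -0.57-0.00j, (0.12+0j)]]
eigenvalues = [(-0.22+0j), (0.12+0j), (-0.02+0.01j), (-0.02-0.01j), (0.01+0j)]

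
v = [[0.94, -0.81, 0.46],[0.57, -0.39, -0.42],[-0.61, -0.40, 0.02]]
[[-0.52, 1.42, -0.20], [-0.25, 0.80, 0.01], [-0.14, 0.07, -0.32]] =v@[[-0.1, 0.6, 0.23], [0.51, -1.1, 0.45], [-0.02, -0.07, -0.12]]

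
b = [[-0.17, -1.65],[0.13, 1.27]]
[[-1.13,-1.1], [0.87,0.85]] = b @ [[-1.19, -1.17], [0.81, 0.79]]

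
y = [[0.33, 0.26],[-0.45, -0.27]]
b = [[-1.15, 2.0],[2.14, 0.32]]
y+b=[[-0.82, 2.26],[1.69, 0.05]]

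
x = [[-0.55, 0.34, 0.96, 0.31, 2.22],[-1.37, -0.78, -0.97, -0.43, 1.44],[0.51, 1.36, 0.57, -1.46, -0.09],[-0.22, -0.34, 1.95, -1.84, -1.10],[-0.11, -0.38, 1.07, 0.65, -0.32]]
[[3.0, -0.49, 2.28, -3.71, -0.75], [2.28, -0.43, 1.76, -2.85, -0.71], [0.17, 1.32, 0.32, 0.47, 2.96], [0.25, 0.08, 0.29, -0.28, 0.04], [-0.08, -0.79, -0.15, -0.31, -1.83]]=x@[[-0.64, 0.34, -0.49, 0.92, 0.75],[-0.06, 0.48, 0.01, 0.31, 1.07],[0.36, -0.27, 0.26, -0.56, -0.61],[-0.32, -0.44, -0.33, 0.15, -1.01],[1.09, -0.03, 0.84, -1.27, 0.09]]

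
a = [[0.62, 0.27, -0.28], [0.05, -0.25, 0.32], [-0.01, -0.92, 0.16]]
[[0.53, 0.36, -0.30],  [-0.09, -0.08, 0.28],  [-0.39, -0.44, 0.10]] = a @ [[0.65, 0.40, -0.08], [0.40, 0.48, 0.05], [-0.08, 0.05, 0.93]]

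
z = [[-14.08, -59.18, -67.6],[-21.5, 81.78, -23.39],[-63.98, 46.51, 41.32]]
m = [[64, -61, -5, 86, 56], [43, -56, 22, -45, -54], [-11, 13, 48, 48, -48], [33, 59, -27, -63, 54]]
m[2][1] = 13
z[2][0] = -63.98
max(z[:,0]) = -14.08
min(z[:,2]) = -67.6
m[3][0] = 33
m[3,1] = 59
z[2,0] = -63.98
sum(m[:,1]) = -45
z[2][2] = 41.32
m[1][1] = -56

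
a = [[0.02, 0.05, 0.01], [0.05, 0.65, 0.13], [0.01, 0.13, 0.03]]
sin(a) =[[0.02, 0.05, 0.01], [0.05, 0.6, 0.12], [0.01, 0.12, 0.03]]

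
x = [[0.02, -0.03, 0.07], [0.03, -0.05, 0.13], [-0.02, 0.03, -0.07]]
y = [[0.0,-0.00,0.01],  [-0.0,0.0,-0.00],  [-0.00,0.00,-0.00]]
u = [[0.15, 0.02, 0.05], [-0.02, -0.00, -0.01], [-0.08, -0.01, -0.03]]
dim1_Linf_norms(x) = [0.07, 0.13, 0.07]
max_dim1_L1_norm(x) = 0.21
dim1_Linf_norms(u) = [0.15, 0.02, 0.08]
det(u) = -0.00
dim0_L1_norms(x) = [0.07, 0.11, 0.27]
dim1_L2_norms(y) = [0.01, 0.0, 0.0]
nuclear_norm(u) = 0.19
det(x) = 0.00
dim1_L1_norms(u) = [0.22, 0.03, 0.12]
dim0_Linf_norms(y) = [0.0, 0.0, 0.01]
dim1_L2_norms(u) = [0.16, 0.02, 0.09]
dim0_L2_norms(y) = [0.0, 0.0, 0.01]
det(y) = 0.00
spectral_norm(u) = 0.18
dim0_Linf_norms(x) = [0.03, 0.05, 0.13]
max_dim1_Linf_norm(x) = 0.13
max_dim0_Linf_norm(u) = 0.15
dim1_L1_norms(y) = [0.01, 0.0, 0.0]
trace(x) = -0.10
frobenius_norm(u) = 0.18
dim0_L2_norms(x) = [0.04, 0.07, 0.16]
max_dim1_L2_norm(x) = 0.14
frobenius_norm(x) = 0.18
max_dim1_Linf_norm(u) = 0.15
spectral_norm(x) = 0.18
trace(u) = 0.12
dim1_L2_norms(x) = [0.08, 0.14, 0.08]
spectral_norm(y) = 0.01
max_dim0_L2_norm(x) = 0.16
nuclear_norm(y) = 0.01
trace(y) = 0.00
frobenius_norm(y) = 0.01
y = u @ x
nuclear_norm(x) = 0.19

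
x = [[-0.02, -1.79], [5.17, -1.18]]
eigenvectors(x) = [[(0.1+0.5j), 0.10-0.50j], [0.86+0.00j, (0.86-0j)]]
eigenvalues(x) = [(-0.6+2.99j), (-0.6-2.99j)]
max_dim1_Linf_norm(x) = 5.17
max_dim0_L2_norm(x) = 5.17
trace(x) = -1.20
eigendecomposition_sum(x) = [[(-0.01+1.55j), -0.90-0.18j], [2.59+0.52j, -0.59+1.43j]] + [[(-0.01-1.55j), (-0.9+0.18j)], [(2.59-0.52j), -0.59-1.43j]]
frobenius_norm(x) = 5.60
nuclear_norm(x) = 7.06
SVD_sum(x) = [[0.41, -0.11], [5.14, -1.31]] + [[-0.43, -1.68], [0.03, 0.13]]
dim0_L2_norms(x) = [5.17, 2.14]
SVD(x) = [[0.08,1.00],[1.0,-0.08]] @ diag([5.318102191215483, 1.744588514174355]) @ [[0.97, -0.25], [-0.25, -0.97]]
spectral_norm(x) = 5.32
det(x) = 9.28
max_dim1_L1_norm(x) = 6.35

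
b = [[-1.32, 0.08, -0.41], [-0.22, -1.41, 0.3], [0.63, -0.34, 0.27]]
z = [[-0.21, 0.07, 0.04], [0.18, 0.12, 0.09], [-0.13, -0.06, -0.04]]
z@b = [[0.29,-0.13,0.12], [-0.21,-0.19,-0.01], [0.16,0.09,0.02]]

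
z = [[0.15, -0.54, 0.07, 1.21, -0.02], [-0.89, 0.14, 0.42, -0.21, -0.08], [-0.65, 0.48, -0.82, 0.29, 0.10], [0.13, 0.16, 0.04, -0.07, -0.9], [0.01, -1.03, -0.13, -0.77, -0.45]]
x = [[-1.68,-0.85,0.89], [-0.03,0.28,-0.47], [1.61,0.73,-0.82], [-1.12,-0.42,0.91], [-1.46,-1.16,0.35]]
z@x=[[-1.45, -0.71, 1.42], [2.52, 1.28, -1.42], [-0.71, -0.15, 0.17], [1.23, 1.04, -0.37], [1.32, 0.45, -0.26]]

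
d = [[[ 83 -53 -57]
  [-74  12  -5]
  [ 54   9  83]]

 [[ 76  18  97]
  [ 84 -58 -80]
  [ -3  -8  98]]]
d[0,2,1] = 9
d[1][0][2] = 97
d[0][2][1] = 9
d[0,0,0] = 83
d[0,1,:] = [-74, 12, -5]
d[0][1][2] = -5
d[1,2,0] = -3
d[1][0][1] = 18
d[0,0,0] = 83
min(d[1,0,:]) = 18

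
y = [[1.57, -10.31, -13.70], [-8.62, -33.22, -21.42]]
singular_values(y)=[43.37, 7.21]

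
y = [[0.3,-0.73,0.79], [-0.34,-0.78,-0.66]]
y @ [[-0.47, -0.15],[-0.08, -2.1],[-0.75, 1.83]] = [[-0.68,2.93],  [0.72,0.48]]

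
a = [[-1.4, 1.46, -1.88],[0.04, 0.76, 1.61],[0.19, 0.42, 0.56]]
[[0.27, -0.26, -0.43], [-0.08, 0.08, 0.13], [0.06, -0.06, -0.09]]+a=[[-1.13, 1.2, -2.31], [-0.04, 0.84, 1.74], [0.25, 0.36, 0.47]]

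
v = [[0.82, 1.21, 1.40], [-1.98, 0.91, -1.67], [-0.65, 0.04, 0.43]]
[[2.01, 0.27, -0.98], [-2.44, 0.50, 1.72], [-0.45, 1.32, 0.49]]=v @ [[1.03, -1.30, -0.83], [0.42, -0.20, -0.12], [0.47, 1.13, -0.11]]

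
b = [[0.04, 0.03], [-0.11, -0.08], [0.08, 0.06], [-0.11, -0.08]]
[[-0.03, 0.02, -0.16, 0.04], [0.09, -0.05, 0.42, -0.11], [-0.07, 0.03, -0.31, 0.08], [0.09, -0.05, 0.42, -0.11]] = b @[[0.29, 0.46, -1.99, 2.57],[-1.5, -0.06, -2.52, -2.12]]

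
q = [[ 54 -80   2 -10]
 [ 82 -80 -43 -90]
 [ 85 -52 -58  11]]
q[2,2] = -58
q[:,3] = [-10, -90, 11]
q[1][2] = -43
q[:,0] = [54, 82, 85]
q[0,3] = -10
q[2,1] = -52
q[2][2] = -58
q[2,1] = -52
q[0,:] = [54, -80, 2, -10]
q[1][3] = -90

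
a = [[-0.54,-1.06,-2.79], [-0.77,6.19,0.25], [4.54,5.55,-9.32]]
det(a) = 128.635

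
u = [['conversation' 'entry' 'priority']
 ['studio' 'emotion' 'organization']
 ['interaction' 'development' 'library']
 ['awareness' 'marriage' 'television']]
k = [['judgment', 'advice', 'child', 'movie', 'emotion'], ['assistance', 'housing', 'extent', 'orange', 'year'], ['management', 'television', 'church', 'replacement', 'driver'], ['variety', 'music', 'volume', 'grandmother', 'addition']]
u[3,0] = 'awareness'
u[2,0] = 'interaction'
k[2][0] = 'management'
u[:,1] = ['entry', 'emotion', 'development', 'marriage']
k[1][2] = 'extent'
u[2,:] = ['interaction', 'development', 'library']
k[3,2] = 'volume'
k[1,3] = 'orange'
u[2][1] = 'development'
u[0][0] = 'conversation'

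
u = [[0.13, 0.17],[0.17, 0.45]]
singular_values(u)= [0.52, 0.06]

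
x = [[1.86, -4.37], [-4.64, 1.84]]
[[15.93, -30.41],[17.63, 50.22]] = x @ [[-6.31,  -9.7],[-6.33,  2.83]]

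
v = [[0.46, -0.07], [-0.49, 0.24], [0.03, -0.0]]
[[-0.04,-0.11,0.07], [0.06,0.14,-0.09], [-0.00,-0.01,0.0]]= v @[[-0.09, -0.23, 0.14],  [0.05, 0.13, -0.08]]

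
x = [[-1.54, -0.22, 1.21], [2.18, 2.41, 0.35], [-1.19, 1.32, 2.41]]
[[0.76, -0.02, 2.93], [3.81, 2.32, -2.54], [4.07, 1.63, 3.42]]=x @ [[0.36, 1.29, -0.77], [1.07, -0.43, -0.55], [1.28, 1.55, 1.34]]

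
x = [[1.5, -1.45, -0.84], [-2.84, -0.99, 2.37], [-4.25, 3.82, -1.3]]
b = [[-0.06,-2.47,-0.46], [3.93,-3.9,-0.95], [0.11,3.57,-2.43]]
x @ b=[[-5.88, -1.05, 2.73], [-3.46, 19.34, -3.51], [15.12, -9.04, 1.49]]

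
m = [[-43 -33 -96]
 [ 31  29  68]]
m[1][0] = 31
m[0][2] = -96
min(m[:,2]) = -96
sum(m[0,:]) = -172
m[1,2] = 68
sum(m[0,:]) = -172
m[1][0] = 31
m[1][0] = 31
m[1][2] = 68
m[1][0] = 31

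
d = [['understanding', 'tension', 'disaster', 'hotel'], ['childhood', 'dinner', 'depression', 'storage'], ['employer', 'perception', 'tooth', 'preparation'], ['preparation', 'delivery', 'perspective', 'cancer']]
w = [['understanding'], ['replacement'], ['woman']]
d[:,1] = ['tension', 'dinner', 'perception', 'delivery']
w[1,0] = 'replacement'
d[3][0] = 'preparation'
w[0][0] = 'understanding'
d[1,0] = 'childhood'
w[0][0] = 'understanding'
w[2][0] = 'woman'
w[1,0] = 'replacement'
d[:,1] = ['tension', 'dinner', 'perception', 'delivery']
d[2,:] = ['employer', 'perception', 'tooth', 'preparation']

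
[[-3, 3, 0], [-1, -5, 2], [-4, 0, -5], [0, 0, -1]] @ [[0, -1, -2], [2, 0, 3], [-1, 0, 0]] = [[6, 3, 15], [-12, 1, -13], [5, 4, 8], [1, 0, 0]]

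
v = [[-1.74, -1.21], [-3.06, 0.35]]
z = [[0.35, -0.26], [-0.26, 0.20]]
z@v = [[0.19, -0.51], [-0.16, 0.38]]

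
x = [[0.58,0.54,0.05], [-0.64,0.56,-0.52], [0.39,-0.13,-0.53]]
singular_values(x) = [1.01, 0.81, 0.62]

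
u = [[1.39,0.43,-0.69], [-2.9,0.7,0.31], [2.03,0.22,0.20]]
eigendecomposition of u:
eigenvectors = [[(-0.07-0.41j), -0.07+0.41j, (0.06+0j)], [0.75+0.00j, (0.75-0j), 0.82+0.00j], [-0.48-0.20j, -0.48+0.20j, 0.57+0.00j]]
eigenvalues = [(0.79+1.49j), (0.79-1.49j), (0.72+0j)]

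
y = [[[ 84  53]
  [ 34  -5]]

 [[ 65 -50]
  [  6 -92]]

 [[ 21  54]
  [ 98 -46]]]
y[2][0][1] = 54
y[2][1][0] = 98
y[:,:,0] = [[84, 34], [65, 6], [21, 98]]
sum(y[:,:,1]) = -86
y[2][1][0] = 98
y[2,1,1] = -46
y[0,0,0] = 84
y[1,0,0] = 65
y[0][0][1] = 53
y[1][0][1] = -50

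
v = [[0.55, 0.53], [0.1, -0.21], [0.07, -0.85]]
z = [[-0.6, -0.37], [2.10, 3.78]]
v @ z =[[0.78,1.8], [-0.5,-0.83], [-1.83,-3.24]]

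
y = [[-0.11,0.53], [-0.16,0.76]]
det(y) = 0.00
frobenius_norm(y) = 0.95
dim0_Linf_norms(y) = [0.16, 0.76]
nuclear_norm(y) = 0.95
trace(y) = 0.65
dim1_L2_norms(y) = [0.54, 0.78]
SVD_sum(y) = [[-0.11,0.53], [-0.16,0.76]] + [[0.00, 0.0], [-0.00, -0.0]]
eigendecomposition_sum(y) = [[0.00, -0.0], [0.00, -0.0]] + [[-0.11, 0.53], [-0.16, 0.76]]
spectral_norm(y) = 0.95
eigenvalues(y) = [0.0, 0.65]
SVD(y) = [[-0.57, -0.82], [-0.82, 0.57]] @ diag([0.9466775550381022, 0.001267591054222999]) @ [[0.21,-0.98], [-0.98,-0.21]]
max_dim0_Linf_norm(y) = 0.76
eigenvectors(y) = [[-0.98, -0.57], [-0.21, -0.82]]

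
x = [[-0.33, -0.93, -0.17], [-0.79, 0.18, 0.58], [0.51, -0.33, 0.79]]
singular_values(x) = [1.0, 1.0, 0.99]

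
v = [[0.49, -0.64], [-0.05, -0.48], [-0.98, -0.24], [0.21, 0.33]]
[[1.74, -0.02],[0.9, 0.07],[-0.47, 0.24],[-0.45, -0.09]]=v @ [[0.96, -0.21], [-1.98, -0.13]]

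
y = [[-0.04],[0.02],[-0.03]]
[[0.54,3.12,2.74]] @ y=[[-0.04]]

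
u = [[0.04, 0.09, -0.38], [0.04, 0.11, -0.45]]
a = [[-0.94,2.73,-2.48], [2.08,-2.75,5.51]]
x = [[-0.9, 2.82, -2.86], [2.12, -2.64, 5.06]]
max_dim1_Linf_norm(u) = 0.45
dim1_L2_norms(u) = [0.39, 0.46]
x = a + u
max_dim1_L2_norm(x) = 6.09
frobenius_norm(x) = 7.35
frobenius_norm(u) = 0.61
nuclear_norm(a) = 8.62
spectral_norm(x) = 7.27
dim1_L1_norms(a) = [6.15, 10.34]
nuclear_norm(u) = 0.61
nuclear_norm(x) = 8.34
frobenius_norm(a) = 7.53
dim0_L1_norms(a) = [3.02, 5.48, 7.99]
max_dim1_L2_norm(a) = 6.5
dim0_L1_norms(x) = [3.02, 5.46, 7.92]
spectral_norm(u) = 0.61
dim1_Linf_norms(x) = [2.86, 5.06]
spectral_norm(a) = 7.44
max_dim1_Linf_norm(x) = 5.06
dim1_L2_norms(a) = [3.81, 6.5]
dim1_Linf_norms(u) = [0.38, 0.45]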